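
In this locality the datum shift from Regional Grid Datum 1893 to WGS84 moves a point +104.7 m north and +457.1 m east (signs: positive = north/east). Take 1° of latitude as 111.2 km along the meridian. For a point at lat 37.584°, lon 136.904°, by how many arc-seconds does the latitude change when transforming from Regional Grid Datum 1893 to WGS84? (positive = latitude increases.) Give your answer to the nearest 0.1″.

1° of latitude = 111.2 km, so Δφ = 104.7 / 111200 = 0.0009415° = 3.390″.

Δφ = 3.4″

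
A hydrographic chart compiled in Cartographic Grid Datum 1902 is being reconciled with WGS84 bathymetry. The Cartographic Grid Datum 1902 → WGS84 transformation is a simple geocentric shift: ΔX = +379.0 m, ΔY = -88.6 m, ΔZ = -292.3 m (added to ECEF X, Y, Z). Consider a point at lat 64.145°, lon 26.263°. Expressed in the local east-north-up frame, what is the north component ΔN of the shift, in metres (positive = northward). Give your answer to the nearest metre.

ΔN = -398 m

The local north axis is (−sin φ cos λ, −sin φ sin λ, cos φ), giving ΔN = -305.855 + 35.280 − 127.471 = -398.05 m.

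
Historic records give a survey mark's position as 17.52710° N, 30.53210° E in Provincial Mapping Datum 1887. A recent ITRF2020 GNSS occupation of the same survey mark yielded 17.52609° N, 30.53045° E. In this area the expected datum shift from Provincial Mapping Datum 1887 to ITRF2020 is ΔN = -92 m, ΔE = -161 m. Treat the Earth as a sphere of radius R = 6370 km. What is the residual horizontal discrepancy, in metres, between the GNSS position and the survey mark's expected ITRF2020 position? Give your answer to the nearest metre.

25 m

Observed coordinate differences: Δφ = -0.00101°, Δλ = -0.00165°.
Converting to metres (1° lat = 111177 m, cos φ = 0.953575): observed ΔN = -112.3 m, observed ΔE = -174.9 m.
Subtracting the expected shift leaves a residual of -112.3 − (-92) = -20.3 m north and -174.9 − (-161) = -13.9 m east.
Residual distance = √((-20.3)² + (-13.9)²) = 24.6 m.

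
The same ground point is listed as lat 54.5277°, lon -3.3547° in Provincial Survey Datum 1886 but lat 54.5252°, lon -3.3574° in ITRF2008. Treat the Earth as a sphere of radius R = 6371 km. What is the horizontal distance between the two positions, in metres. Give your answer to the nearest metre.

Δφ = 54.5252° − 54.5277° = -0.0025°; Δλ = -3.3574° − -3.3547° = -0.0027°.
1° along a meridian = πR/180 = 111195 m.
ΔN = Δφ × 111195 = -278.0 m; ΔE = Δλ × 111195 × cos(54.5277°) = -0.0027 × 111195 × 0.580309 = -174.2 m.
Distance = √(ΔE² + ΔN²) = √((-174.2)² + (-278.0)²) = 328.1 m.

328 m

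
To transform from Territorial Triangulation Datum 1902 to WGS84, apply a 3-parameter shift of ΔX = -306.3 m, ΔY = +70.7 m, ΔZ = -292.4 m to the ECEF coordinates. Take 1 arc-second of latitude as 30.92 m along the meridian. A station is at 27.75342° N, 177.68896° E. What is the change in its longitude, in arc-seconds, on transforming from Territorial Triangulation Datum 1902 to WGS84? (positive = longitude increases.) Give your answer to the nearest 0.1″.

sin φ = 0.465667, cos φ = 0.884960, sin λ = 0.040324, cos λ = -0.999187.
East component: ΔE = −sin λ·ΔX + cos λ·ΔY = −(0.040324)(-306.3) + (-0.999187)(70.7) = -58.29 m.
1° of latitude spans 3600 × 30.92 = 111312 m; at latitude φ, 1° of longitude spans that × cos φ = 98506.7 m, so Δλ = -58.29 / 98506.7 × 3600 = -2.130″.

Δλ = -2.1″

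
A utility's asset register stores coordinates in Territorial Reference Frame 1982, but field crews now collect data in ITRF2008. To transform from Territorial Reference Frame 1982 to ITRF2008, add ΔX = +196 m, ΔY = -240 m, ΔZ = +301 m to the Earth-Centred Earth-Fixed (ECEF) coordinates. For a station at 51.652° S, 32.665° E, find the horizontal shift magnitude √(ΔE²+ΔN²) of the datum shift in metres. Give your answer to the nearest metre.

375 m

At φ = -51.652°, λ = 32.665°: sin φ = -0.784257, cos φ = 0.620436, sin λ = 0.539726, cos λ = 0.841841.
ΔE = −sin λ·ΔX + cos λ·ΔY = −(0.539726)·(196) + (0.841841)·(-240) = -307.83 m.
ΔN = −sin φ cos λ·ΔX − sin φ sin λ·ΔY + cos φ·ΔZ = −(-0.784257)(0.841841)(196) − (-0.784257)(0.539726)(-240) + (0.620436)(301) = 214.57 m.
Horizontal magnitude = √(ΔE² + ΔN²) = √((-307.83)² + 214.57²) = 375.23 m.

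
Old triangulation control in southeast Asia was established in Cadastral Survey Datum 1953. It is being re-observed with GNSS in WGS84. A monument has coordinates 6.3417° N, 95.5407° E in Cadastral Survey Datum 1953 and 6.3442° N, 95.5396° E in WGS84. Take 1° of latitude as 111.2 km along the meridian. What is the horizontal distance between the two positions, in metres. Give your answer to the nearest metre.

303 m

Δφ = 6.3442° − 6.3417° = +0.0025°; Δλ = 95.5396° − 95.5407° = -0.0011°.
ΔN = Δφ × 111200 = 278.0 m; ΔE = Δλ × 111200 × cos(6.3417°) = -0.0011 × 111200 × 0.993881 = -121.6 m.
Distance = √(ΔE² + ΔN²) = √((-121.6)² + 278.0²) = 303.4 m.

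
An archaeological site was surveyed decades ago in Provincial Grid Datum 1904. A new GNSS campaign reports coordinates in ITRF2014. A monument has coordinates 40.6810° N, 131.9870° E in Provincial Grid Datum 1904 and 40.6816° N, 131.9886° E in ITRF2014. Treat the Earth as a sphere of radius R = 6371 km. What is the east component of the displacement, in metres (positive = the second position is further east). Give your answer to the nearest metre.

Δφ = 40.6816° − 40.6810° = +0.0006°; Δλ = 131.9886° − 131.9870° = +0.0016°.
1° along a meridian = πR/180 = 111195 m.
ΔN = Δφ × 111195 = 66.7 m; ΔE = Δλ × 111195 × cos(40.6810°) = +0.0016 × 111195 × 0.758351 = 134.9 m.

ΔE = 135 m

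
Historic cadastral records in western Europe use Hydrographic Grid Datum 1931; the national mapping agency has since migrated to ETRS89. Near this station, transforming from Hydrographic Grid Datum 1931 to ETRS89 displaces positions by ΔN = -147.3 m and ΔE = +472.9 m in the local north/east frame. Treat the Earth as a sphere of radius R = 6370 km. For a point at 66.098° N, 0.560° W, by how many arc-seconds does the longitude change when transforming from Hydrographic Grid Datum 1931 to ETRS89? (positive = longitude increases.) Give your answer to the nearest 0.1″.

Δλ = 37.8″

At latitude 66.098°, cos φ = 0.405174.
One radian of longitude at latitude φ spans R cos φ, so Δλ = ΔE / (R cos φ) = 472.9 / (6370000 × 0.405174) = 1.8323e-04 rad = 37.793″.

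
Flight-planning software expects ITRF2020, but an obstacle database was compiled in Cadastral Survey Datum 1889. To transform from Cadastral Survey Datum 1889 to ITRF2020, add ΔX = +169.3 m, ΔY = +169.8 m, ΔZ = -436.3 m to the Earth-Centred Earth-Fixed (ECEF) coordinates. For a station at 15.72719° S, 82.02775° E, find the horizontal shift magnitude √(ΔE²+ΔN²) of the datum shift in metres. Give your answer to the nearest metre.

The local east axis at (φ, λ) is (−sin λ, cos λ, 0), so ΔE = −sin(82.02775°)·169.3 + cos(82.02775°)·169.8 = -144.11 m.
The local north axis is (−sin φ cos λ, −sin φ sin λ, cos φ), giving ΔN = 6.365 + 45.581 − 419.966 = -368.02 m.
Horizontal magnitude = √(ΔE² + ΔN²) = √((-144.11)² + (-368.02)²) = 395.23 m.

395 m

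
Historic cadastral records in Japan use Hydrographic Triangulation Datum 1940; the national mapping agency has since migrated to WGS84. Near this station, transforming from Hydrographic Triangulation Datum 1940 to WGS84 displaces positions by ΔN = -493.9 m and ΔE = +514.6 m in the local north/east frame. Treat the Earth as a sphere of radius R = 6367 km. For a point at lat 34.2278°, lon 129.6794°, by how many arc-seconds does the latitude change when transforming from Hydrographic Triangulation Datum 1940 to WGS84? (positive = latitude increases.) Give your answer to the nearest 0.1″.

On a sphere of radius R, 1 rad of latitude = R, so Δφ = ΔN / R = -493.9 / 6367000 = -7.7572e-05 rad = -16.000″.

Δφ = -16.0″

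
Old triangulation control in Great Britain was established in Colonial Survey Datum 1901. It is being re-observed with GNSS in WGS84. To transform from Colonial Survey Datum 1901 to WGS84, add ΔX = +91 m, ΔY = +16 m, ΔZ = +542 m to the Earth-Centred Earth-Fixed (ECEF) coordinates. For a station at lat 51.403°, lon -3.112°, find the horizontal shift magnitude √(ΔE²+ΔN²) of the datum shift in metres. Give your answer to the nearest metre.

At φ = 51.403°, λ = -3.112°: sin φ = 0.781553, cos φ = 0.623839, sin λ = -0.054288, cos λ = 0.998525.
ΔE = −sin λ·ΔX + cos λ·ΔY = −(-0.054288)·(91) + (0.998525)·(16) = 20.92 m.
ΔN = −sin φ cos λ·ΔX − sin φ sin λ·ΔY + cos φ·ΔZ = −(0.781553)(0.998525)(91) − (0.781553)(-0.054288)(16) + (0.623839)(542) = 267.78 m.
Horizontal magnitude = √(ΔE² + ΔN²) = √(20.92² + 267.78²) = 268.60 m.

269 m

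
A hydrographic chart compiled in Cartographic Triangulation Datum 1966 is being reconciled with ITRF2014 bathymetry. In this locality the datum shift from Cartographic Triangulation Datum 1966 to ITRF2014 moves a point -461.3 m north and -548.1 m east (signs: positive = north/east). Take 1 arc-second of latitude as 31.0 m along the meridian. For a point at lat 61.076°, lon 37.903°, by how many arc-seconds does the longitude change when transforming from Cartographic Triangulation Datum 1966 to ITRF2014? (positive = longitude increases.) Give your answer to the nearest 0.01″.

At latitude 61.076°, cos φ = 0.483649.
1″ of longitude at this latitude = 31.00 × cos φ = 14.9931 m, so Δλ = -548.1 / 14.9931 = -36.557″.

Δλ = -36.56″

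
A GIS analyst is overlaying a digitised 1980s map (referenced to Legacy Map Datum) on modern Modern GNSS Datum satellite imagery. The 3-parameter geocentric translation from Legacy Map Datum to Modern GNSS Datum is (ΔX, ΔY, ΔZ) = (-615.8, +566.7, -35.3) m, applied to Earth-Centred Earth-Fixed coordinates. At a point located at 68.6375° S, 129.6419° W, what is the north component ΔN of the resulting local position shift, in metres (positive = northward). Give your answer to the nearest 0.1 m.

ΔN = -53.4 m

At φ = -68.6375°, λ = -129.6419°: sin φ = -0.931294, cos φ = 0.364267, sin λ = -0.770047, cos λ = -0.637987.
ΔN = −sin φ cos λ·ΔX − sin φ sin λ·ΔY + cos φ·ΔZ = −(-0.931294)(-0.637987)(-615.8) − (-0.931294)(-0.770047)(566.7) + (0.364267)(-35.3) = -53.38 m.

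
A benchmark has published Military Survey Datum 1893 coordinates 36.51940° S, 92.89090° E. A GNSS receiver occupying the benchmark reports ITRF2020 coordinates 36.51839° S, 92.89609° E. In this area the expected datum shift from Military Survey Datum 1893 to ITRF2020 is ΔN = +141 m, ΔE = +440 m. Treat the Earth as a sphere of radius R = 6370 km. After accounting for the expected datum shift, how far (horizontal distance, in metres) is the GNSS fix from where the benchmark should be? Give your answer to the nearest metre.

Observed coordinate differences: Δφ = +0.00101°, Δλ = +0.00519°.
Converting to metres (1° lat = 111177 m, cos φ = 0.803655): observed ΔN = 112.3 m, observed ΔE = 463.7 m.
Subtracting the expected shift leaves a residual of 112.3 − (141) = -28.7 m north and 463.7 − (440) = 23.7 m east.
Residual distance = √((-28.7)² + 23.7²) = 37.2 m.

37 m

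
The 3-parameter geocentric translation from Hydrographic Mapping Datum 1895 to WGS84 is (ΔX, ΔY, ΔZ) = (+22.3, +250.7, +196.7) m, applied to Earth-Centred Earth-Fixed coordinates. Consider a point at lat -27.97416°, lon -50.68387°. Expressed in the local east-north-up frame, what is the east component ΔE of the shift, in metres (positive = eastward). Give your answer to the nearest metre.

At φ = -27.97416°, λ = -50.68387°: sin φ = -0.469073, cos φ = 0.883159, sin λ = -0.773662, cos λ = 0.633599.
ΔE = −sin λ·ΔX + cos λ·ΔY = −(-0.773662)·(22.3) + (0.633599)·(250.7) = 176.10 m.

ΔE = 176 m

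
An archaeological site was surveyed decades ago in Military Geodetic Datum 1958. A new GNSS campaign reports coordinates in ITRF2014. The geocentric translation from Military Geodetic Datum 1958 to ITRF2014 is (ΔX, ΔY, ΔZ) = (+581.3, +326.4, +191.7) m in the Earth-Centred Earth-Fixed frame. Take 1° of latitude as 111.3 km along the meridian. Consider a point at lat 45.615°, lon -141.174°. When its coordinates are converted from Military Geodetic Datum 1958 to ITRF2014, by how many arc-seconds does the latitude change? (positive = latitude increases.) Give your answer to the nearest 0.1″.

sin φ = 0.714656, cos φ = 0.699476, sin λ = -0.626957, cos λ = -0.779054.
North component: ΔN = −sin φ cos λ·ΔX − sin φ sin λ·ΔY + cos φ·ΔZ = −(0.714656)(-0.779054)(581.3) − (0.714656)(-0.626957)(326.4) + (0.699476)(191.7) = 603.98 m.
1° of latitude spans 111300 m, so Δφ = 603.98 / 111300 × 3600 = 19.536″.

Δφ = 19.5″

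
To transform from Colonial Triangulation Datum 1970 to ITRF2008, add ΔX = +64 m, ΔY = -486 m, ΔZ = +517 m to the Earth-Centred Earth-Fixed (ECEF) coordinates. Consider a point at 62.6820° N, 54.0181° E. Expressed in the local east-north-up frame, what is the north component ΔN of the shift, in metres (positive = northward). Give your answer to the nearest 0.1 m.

ΔN = 553.3 m

At φ = 62.6820°, λ = 54.0181°: sin φ = 0.888473, cos φ = 0.458929, sin λ = 0.809203, cos λ = 0.587530.
ΔN = −sin φ cos λ·ΔX − sin φ sin λ·ΔY + cos φ·ΔZ = −(0.888473)(0.587530)(64) − (0.888473)(0.809203)(-486) + (0.458929)(517) = 553.27 m.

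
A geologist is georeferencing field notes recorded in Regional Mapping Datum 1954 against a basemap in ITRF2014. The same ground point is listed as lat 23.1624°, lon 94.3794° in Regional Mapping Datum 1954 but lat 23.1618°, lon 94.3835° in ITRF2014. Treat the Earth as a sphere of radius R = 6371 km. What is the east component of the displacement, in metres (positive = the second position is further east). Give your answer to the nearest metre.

Δφ = 23.1618° − 23.1624° = -0.0006°; Δλ = 94.3835° − 94.3794° = +0.0041°.
1° along a meridian = πR/180 = 111195 m.
ΔN = Δφ × 111195 = -66.7 m; ΔE = Δλ × 111195 × cos(23.1624°) = +0.0041 × 111195 × 0.919394 = 419.2 m.

ΔE = 419 m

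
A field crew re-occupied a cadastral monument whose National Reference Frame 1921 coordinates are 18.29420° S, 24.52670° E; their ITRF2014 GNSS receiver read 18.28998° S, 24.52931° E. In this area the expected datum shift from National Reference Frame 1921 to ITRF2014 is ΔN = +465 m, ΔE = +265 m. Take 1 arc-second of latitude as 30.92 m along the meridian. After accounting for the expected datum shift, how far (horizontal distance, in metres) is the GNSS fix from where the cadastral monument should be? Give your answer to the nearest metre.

Observed coordinate differences: Δφ = +0.00422°, Δλ = +0.00261°.
Converting to metres (1° lat = 111312 m, cos φ = 0.949457): observed ΔN = 469.7 m, observed ΔE = 275.8 m.
Subtracting the expected shift leaves a residual of 469.7 − (465) = 4.7 m north and 275.8 − (265) = 10.8 m east.
Residual distance = √(4.7² + 10.8²) = 11.8 m.

12 m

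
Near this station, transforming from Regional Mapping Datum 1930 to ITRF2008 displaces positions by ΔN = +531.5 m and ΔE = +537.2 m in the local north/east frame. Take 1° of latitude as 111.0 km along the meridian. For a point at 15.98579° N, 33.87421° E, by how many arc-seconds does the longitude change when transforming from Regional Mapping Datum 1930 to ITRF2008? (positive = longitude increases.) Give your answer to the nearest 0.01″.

At latitude 15.98579°, cos φ = 0.961330.
1° of longitude at this latitude = 111.0 × cos φ = 106.71 km, so Δλ = 537.2 / 106707.6 = 0.0050343° = 18.124″.

Δλ = 18.12″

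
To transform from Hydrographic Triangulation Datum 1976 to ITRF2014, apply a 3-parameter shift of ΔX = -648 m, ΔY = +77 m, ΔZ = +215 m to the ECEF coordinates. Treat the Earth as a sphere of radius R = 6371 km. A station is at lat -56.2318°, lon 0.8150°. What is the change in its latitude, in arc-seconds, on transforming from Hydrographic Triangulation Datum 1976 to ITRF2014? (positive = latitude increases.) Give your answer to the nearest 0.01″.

sin φ = -0.831293, cos φ = 0.555834, sin λ = 0.014224, cos λ = 0.999899.
North component: ΔN = −sin φ cos λ·ΔX − sin φ sin λ·ΔY + cos φ·ΔZ = −(-0.831293)(0.999899)(-648) − (-0.831293)(0.014224)(77) + (0.555834)(215) = -418.21 m.
1° of latitude spans πR/180 = 111195 m, so Δφ = -418.21 / 111195 × 3600 = -13.540″.

Δφ = -13.54″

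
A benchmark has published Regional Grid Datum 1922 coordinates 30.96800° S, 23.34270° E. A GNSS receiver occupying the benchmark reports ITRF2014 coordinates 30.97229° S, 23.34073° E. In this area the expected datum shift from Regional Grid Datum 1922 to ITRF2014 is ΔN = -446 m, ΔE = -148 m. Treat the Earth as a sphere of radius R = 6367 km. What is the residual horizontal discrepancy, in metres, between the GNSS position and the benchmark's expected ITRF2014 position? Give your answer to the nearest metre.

Observed coordinate differences: Δφ = -0.00429°, Δλ = -0.00197°.
Converting to metres (1° lat = 111125 m, cos φ = 0.857455): observed ΔN = -476.7 m, observed ΔE = -187.7 m.
Subtracting the expected shift leaves a residual of -476.7 − (-446) = -30.7 m north and -187.7 − (-148) = -39.7 m east.
Residual distance = √((-30.7)² + (-39.7)²) = 50.2 m.

50 m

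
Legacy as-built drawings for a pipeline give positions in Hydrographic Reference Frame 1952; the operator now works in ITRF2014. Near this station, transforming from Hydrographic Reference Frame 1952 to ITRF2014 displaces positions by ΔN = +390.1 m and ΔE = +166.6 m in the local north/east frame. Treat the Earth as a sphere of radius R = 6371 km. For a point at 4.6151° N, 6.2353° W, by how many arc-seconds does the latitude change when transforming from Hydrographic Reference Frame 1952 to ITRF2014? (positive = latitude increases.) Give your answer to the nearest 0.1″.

On a sphere of radius R, 1 rad of latitude = R, so Δφ = ΔN / R = 390.1 / 6371000 = 6.1231e-05 rad = 12.630″.

Δφ = 12.6″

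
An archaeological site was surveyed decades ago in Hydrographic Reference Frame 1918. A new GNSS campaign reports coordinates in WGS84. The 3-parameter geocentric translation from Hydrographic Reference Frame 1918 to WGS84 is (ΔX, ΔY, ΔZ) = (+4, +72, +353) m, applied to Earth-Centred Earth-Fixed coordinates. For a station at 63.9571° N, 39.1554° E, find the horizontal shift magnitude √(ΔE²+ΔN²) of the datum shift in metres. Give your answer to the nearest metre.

The local east axis at (φ, λ) is (−sin λ, cos λ, 0), so ΔE = −sin(39.1554°)·4 + cos(39.1554°)·72 = 53.31 m.
The local north axis is (−sin φ cos λ, −sin φ sin λ, cos φ), giving ΔN = -2.787 − 40.847 + 154.983 = 111.35 m.
Horizontal magnitude = √(ΔE² + ΔN²) = √(53.31² + 111.35²) = 123.45 m.

123 m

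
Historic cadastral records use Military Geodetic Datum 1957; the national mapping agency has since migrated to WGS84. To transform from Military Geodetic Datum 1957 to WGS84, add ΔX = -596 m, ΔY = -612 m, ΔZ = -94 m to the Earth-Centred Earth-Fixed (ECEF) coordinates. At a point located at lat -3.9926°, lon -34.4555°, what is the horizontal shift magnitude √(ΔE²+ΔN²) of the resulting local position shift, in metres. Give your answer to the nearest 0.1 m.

848.2 m

The local east axis at (φ, λ) is (−sin λ, cos λ, 0), so ΔE = −sin(-34.4555°)·(-596) + cos(-34.4555°)·(-612) = -841.83 m.
The local north axis is (−sin φ cos λ, −sin φ sin λ, cos φ), giving ΔN = -34.218 + 24.108 − 93.772 = -103.88 m.
Horizontal magnitude = √(ΔE² + ΔN²) = √((-841.83)² + (-103.88)²) = 848.22 m.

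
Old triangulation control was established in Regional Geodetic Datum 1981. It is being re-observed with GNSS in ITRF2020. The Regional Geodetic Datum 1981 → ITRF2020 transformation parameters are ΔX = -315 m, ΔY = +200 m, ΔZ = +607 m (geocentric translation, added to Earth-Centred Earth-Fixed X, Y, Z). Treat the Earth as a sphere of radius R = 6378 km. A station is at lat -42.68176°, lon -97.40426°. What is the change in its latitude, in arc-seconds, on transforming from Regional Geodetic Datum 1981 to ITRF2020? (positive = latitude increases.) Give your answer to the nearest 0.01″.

sin φ = -0.677926, cos φ = 0.735130, sin λ = -0.991662, cos λ = -0.128869.
North component: ΔN = −sin φ cos λ·ΔX − sin φ sin λ·ΔY + cos φ·ΔZ = −(-0.677926)(-0.128869)(-315) − (-0.677926)(-0.991662)(200) + (0.735130)(607) = 339.29 m.
1° of latitude spans πR/180 = 111317 m, so Δφ = 339.29 / 111317 × 3600 = 10.973″.

Δφ = 10.97″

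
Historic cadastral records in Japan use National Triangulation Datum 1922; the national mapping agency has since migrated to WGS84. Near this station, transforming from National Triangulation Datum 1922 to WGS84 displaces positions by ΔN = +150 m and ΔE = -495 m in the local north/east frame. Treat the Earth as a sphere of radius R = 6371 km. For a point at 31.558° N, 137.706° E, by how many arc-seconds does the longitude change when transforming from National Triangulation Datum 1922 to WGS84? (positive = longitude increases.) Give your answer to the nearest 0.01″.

At latitude 31.558°, cos φ = 0.852111.
One radian of longitude at latitude φ spans R cos φ, so Δλ = ΔE / (R cos φ) = -495.0 / (6371000 × 0.852111) = -9.1180e-05 rad = -18.807″.

Δλ = -18.81″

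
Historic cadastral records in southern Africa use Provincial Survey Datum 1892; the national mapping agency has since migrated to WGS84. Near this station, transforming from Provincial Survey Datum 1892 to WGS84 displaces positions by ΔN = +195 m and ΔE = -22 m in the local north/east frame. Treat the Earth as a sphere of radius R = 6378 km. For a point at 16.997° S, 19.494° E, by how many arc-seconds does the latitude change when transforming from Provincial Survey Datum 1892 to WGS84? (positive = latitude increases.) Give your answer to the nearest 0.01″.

Δφ = 6.31″

On a sphere of radius R, 1 rad of latitude = R, so Δφ = ΔN / R = 195.0 / 6378000 = 3.0574e-05 rad = 6.306″.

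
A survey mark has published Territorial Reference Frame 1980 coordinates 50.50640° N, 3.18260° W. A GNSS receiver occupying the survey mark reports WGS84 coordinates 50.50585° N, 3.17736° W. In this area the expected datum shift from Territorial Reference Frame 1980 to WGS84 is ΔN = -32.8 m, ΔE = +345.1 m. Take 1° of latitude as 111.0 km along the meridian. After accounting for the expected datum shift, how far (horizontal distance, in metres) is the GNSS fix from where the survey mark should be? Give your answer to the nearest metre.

38 m

Observed coordinate differences: Δφ = -0.00055°, Δλ = +0.00524°.
Converting to metres (1° lat = 111000 m, cos φ = 0.635992): observed ΔN = -61.0 m, observed ΔE = 369.9 m.
Subtracting the expected shift leaves a residual of -61.0 − (-32.8) = -28.2 m north and 369.9 − (345.1) = 24.8 m east.
Residual distance = √((-28.2)² + 24.8²) = 37.6 m.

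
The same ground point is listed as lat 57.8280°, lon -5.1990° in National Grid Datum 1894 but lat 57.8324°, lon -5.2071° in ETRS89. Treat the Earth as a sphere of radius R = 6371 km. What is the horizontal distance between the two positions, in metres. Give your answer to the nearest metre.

Δφ = 57.8324° − 57.8280° = +0.0044°; Δλ = -5.2071° − -5.1990° = -0.0081°.
1° along a meridian = πR/180 = 111195 m.
ΔN = Δφ × 111195 = 489.3 m; ΔE = Δλ × 111195 × cos(57.8280°) = -0.0081 × 111195 × 0.532463 = -479.6 m.
Distance = √(ΔE² + ΔN²) = √((-479.6)² + 489.3²) = 685.1 m.

685 m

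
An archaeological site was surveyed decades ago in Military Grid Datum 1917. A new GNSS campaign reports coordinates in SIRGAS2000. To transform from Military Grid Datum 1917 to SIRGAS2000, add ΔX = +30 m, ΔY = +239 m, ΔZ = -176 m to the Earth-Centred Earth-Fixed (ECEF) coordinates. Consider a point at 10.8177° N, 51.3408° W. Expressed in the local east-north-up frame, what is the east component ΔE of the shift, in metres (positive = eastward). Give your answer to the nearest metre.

The local east axis at (φ, λ) is (−sin λ, cos λ, 0), so ΔE = −sin(-51.3408°)·30 + cos(-51.3408°)·239 = 172.73 m.

ΔE = 173 m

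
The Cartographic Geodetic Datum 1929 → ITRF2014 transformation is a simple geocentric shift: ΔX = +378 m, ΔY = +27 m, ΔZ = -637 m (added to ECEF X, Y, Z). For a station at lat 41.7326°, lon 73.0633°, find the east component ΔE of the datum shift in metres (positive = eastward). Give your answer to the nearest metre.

The local east axis at (φ, λ) is (−sin λ, cos λ, 0), so ΔE = −sin(73.0633°)·378 + cos(73.0633°)·27 = -353.74 m.

ΔE = -354 m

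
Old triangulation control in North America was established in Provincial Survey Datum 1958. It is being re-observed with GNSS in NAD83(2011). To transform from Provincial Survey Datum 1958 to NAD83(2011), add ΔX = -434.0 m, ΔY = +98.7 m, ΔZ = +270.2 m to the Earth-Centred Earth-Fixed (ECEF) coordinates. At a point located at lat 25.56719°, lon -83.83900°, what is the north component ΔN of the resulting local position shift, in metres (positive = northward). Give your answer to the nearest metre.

The local north axis is (−sin φ cos λ, −sin φ sin λ, cos φ), giving ΔN = 20.102 + 42.350 + 243.742 = 306.19 m.

ΔN = 306 m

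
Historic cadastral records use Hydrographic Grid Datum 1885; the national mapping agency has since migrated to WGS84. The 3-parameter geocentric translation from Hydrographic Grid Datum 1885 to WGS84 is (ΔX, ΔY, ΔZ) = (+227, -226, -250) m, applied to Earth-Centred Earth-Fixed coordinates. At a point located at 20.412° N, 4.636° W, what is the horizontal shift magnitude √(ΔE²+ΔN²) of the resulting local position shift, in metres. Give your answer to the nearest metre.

At φ = 20.412°, λ = -4.636°: sin φ = 0.348768, cos φ = 0.937209, sin λ = -0.080825, cos λ = 0.996728.
ΔE = −sin λ·ΔX + cos λ·ΔY = −(-0.080825)·(227) + (0.996728)·(-226) = -206.91 m.
ΔN = −sin φ cos λ·ΔX − sin φ sin λ·ΔY + cos φ·ΔZ = −(0.348768)(0.996728)(227) − (0.348768)(-0.080825)(-226) + (0.937209)(-250) = -319.58 m.
Horizontal magnitude = √(ΔE² + ΔN²) = √((-206.91)² + (-319.58)²) = 380.72 m.

381 m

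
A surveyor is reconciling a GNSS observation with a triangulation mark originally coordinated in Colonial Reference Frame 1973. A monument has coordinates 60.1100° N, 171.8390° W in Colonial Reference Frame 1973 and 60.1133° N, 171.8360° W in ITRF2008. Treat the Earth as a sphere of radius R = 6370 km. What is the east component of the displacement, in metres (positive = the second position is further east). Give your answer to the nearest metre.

Δφ = 60.1133° − 60.1100° = +0.0033°; Δλ = -171.8360° − -171.8390° = +0.0030°.
1° along a meridian = πR/180 = 111177 m.
ΔN = Δφ × 111177 = 366.9 m; ΔE = Δλ × 111177 × cos(60.1100°) = +0.0030 × 111177 × 0.498336 = 166.2 m.

ΔE = 166 m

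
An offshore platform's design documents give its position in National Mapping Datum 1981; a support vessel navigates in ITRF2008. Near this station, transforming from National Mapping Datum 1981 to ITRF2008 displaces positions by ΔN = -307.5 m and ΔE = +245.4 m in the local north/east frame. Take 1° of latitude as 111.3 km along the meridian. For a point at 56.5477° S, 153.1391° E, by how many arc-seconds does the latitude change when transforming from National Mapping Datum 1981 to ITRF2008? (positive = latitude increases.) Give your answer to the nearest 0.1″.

Δφ = -9.9″

1° of latitude = 111.3 km, so Δφ = -307.5 / 111300 = -0.0027628° = -9.946″.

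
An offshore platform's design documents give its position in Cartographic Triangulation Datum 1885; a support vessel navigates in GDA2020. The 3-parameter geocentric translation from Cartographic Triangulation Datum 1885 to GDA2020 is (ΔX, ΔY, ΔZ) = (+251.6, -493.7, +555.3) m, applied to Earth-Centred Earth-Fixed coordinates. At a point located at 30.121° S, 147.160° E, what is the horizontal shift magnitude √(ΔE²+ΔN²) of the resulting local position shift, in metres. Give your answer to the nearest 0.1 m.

The local east axis at (φ, λ) is (−sin λ, cos λ, 0), so ΔE = −sin(147.160°)·251.6 + cos(147.160°)·(-493.7) = 278.36 m.
The local north axis is (−sin φ cos λ, −sin φ sin λ, cos φ), giving ΔN = -106.082 − 134.355 + 480.316 = 239.88 m.
Horizontal magnitude = √(ΔE² + ΔN²) = √(278.36² + 239.88²) = 367.46 m.

367.5 m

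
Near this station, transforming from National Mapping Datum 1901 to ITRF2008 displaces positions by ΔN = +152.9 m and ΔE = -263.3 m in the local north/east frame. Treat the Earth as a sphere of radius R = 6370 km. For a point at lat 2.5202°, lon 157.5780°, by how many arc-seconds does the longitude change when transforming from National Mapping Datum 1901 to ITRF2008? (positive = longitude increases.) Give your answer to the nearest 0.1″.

At latitude 2.5202°, cos φ = 0.999033.
One radian of longitude at latitude φ spans R cos φ, so Δλ = ΔE / (R cos φ) = -263.3 / (6370000 × 0.999033) = -4.1374e-05 rad = -8.534″.

Δλ = -8.5″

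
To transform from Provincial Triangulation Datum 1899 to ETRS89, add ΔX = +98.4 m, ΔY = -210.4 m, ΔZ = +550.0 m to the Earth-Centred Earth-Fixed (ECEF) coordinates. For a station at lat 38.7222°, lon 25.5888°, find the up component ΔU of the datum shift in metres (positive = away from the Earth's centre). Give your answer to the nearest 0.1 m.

ΔU = 342.4 m

At φ = 38.7222°, λ = 25.5888°: sin φ = 0.625545, cos φ = 0.780188, sin λ = 0.431909, cos λ = 0.901917.
ΔU = cos φ cos λ·ΔX + cos φ sin λ·ΔY + sin φ·ΔZ = (0.780188)(0.901917)(98.4) + (0.780188)(0.431909)(-210.4) + (0.625545)(550.0) = 342.39 m.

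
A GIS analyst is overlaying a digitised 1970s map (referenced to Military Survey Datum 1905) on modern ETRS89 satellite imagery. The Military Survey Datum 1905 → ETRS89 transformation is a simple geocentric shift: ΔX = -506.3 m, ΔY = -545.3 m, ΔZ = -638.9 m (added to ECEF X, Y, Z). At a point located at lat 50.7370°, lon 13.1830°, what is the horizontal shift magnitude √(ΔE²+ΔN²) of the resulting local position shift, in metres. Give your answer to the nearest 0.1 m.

421.9 m

At φ = 50.7370°, λ = 13.1830°: sin φ = 0.774249, cos φ = 0.632881, sin λ = 0.228062, cos λ = 0.973647.
ΔE = −sin λ·ΔX + cos λ·ΔY = −(0.228062)·(-506.3) + (0.973647)·(-545.3) = -415.46 m.
ΔN = −sin φ cos λ·ΔX − sin φ sin λ·ΔY + cos φ·ΔZ = −(0.774249)(0.973647)(-506.3) − (0.774249)(0.228062)(-545.3) + (0.632881)(-638.9) = 73.61 m.
Horizontal magnitude = √(ΔE² + ΔN²) = √((-415.46)² + 73.61²) = 421.93 m.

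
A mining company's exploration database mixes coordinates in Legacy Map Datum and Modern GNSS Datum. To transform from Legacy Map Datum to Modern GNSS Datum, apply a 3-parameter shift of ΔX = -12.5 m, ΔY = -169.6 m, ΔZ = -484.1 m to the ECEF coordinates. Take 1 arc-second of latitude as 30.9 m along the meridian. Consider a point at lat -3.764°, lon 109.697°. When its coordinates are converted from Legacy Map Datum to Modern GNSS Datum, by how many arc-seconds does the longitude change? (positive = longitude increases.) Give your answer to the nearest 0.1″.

Δλ = 2.2″

sin φ = -0.065647, cos φ = 0.997843, sin λ = 0.941488, cos λ = -0.337046.
East component: ΔE = −sin λ·ΔX + cos λ·ΔY = −(0.941488)(-12.5) + (-0.337046)(-169.6) = 68.93 m.
1° of latitude spans 3600 × 30.90 = 111240 m; at latitude φ, 1° of longitude spans that × cos φ = 111000.0 m, so Δλ = 68.93 / 111000.0 × 3600 = 2.236″.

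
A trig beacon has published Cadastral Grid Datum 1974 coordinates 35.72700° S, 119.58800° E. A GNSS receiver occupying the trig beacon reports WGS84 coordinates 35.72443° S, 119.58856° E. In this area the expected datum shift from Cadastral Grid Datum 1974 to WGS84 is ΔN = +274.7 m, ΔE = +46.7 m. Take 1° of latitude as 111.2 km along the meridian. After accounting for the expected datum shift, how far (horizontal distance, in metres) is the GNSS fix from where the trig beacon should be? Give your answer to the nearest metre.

12 m

Observed coordinate differences: Δφ = +0.00257°, Δλ = +0.00056°.
Converting to metres (1° lat = 111200 m, cos φ = 0.811808): observed ΔN = 285.8 m, observed ΔE = 50.6 m.
Subtracting the expected shift leaves a residual of 285.8 − (274.7) = 11.1 m north and 50.6 − (46.7) = 3.9 m east.
Residual distance = √(11.1² + 3.9²) = 11.7 m.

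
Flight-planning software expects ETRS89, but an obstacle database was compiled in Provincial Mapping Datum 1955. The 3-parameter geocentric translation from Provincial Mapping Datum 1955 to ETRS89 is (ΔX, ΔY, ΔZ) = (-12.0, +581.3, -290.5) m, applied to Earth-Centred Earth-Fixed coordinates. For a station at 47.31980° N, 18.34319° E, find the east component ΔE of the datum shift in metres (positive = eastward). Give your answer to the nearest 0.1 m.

ΔE = 555.5 m

The local east axis at (φ, λ) is (−sin λ, cos λ, 0), so ΔE = −sin(18.34319°)·(-12.0) + cos(18.34319°)·581.3 = 555.54 m.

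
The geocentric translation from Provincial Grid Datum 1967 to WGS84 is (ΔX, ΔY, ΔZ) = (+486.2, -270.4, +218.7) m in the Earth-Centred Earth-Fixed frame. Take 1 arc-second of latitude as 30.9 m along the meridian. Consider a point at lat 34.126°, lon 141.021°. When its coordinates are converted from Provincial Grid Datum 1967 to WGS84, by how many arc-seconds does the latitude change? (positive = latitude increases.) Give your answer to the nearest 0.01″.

sin φ = 0.561015, cos φ = 0.827806, sin λ = 0.629036, cos λ = -0.777377.
North component: ΔN = −sin φ cos λ·ΔX − sin φ sin λ·ΔY + cos φ·ΔZ = −(0.561015)(-0.777377)(486.2) − (0.561015)(0.629036)(-270.4) + (0.827806)(218.7) = 488.51 m.
1° of latitude spans 3600 × 30.90 = 111240 m, so Δφ = 488.51 / 111240 × 3600 = 15.809″.

Δφ = 15.81″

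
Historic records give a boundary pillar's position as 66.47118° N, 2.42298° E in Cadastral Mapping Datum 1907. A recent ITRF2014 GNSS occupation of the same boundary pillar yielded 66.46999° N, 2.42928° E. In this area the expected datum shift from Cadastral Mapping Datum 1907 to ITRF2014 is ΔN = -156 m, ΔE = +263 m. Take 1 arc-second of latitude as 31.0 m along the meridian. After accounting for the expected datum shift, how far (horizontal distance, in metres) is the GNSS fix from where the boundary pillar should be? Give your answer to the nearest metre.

29 m

Observed coordinate differences: Δφ = -0.00119°, Δλ = +0.00630°.
Converting to metres (1° lat = 111600 m, cos φ = 0.399210): observed ΔN = -132.8 m, observed ΔE = 280.7 m.
Subtracting the expected shift leaves a residual of -132.8 − (-156) = 23.2 m north and 280.7 − (263) = 17.7 m east.
Residual distance = √(23.2² + 17.7²) = 29.2 m.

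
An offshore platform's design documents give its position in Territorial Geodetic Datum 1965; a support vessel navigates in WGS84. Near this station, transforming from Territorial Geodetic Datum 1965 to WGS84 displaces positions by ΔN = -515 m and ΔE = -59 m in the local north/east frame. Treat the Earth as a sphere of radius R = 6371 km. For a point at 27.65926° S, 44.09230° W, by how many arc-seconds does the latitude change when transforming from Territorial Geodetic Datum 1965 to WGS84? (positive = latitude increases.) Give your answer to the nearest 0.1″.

Δφ = -16.7″

On a sphere of radius R, 1 rad of latitude = R, so Δφ = ΔN / R = -515.0 / 6371000 = -8.0835e-05 rad = -16.673″.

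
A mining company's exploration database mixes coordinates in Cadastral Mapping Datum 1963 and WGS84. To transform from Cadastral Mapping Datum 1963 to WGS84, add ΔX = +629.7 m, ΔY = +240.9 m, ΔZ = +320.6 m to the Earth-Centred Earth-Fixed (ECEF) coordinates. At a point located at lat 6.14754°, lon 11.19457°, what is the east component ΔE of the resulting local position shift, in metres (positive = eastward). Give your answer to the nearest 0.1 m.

ΔE = 114.1 m

At φ = 6.14754°, λ = 11.19457°: sin φ = 0.107089, cos φ = 0.994249, sin λ = 0.194141, cos λ = 0.980974.
ΔE = −sin λ·ΔX + cos λ·ΔY = −(0.194141)·(629.7) + (0.980974)·(240.9) = 114.07 m.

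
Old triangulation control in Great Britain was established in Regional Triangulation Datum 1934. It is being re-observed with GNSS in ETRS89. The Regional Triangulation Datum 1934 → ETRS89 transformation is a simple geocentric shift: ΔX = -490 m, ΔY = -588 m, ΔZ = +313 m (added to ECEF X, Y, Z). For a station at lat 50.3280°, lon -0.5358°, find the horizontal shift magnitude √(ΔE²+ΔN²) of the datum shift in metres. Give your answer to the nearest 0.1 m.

At φ = 50.3280°, λ = -0.5358°: sin φ = 0.769712, cos φ = 0.638392, sin λ = -0.009351, cos λ = 0.999956.
ΔE = −sin λ·ΔX + cos λ·ΔY = −(-0.009351)·(-490) + (0.999956)·(-588) = -592.56 m.
ΔN = −sin φ cos λ·ΔX − sin φ sin λ·ΔY + cos φ·ΔZ = −(0.769712)(0.999956)(-490) − (0.769712)(-0.009351)(-588) + (0.638392)(313) = 572.73 m.
Horizontal magnitude = √(ΔE² + ΔN²) = √((-592.56)² + 572.73²) = 824.10 m.

824.1 m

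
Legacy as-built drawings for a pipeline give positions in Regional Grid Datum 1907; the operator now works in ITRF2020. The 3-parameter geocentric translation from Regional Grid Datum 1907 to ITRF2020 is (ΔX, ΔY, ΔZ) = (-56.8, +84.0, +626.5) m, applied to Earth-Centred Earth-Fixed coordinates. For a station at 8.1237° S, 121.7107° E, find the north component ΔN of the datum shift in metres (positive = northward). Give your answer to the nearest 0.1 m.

At φ = -8.1237°, λ = 121.7107°: sin φ = -0.141311, cos φ = 0.989965, sin λ = 0.850713, cos λ = -0.525631.
ΔN = −sin φ cos λ·ΔX − sin φ sin λ·ΔY + cos φ·ΔZ = −(-0.141311)(-0.525631)(-56.8) − (-0.141311)(0.850713)(84.0) + (0.989965)(626.5) = 634.53 m.

ΔN = 634.5 m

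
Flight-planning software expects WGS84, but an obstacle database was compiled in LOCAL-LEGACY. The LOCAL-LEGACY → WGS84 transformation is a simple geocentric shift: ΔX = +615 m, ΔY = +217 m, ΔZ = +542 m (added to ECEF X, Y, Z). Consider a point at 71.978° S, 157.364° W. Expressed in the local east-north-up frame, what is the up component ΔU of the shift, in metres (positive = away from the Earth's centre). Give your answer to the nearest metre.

ΔU = -717 m

At φ = -71.978°, λ = -157.364°: sin φ = -0.950938, cos φ = 0.309382, sin λ = -0.384875, cos λ = -0.922969.
ΔU = cos φ cos λ·ΔX + cos φ sin λ·ΔY + sin φ·ΔZ = (0.309382)(-0.922969)(615) + (0.309382)(-0.384875)(217) + (-0.950938)(542) = -716.86 m.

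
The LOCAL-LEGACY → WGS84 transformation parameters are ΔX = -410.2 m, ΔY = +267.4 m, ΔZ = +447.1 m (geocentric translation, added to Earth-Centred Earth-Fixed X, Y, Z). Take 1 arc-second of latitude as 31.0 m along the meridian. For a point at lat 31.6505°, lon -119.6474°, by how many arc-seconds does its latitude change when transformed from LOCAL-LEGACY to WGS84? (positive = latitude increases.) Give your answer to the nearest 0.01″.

Δφ = 12.78″

sin φ = 0.524736, cos φ = 0.851265, sin λ = -0.869086, cos λ = -0.494661.
North component: ΔN = −sin φ cos λ·ΔX − sin φ sin λ·ΔY + cos φ·ΔZ = −(0.524736)(-0.494661)(-410.2) − (0.524736)(-0.869086)(267.4) + (0.851265)(447.1) = 396.07 m.
1° of latitude spans 3600 × 31.00 = 111600 m, so Δφ = 396.07 / 111600 × 3600 = 12.777″.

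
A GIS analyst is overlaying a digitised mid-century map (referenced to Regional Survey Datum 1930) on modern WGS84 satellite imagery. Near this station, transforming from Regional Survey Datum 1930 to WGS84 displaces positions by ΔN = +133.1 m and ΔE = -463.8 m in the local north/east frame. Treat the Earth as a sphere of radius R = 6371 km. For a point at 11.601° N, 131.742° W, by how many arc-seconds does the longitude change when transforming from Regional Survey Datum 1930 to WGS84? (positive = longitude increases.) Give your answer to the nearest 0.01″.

Δλ = -15.33″

At latitude 11.601°, cos φ = 0.979572.
One radian of longitude at latitude φ spans R cos φ, so Δλ = ΔE / (R cos φ) = -463.8 / (6371000 × 0.979572) = -7.4317e-05 rad = -15.329″.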